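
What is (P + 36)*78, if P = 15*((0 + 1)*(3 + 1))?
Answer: 7488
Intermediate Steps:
P = 60 (P = 15*(1*4) = 15*4 = 60)
(P + 36)*78 = (60 + 36)*78 = 96*78 = 7488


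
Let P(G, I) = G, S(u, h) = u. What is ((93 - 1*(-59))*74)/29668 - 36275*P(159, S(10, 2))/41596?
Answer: -42662248373/308517532 ≈ -138.28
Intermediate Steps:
((93 - 1*(-59))*74)/29668 - 36275*P(159, S(10, 2))/41596 = ((93 - 1*(-59))*74)/29668 - 36275/(41596/159) = ((93 + 59)*74)*(1/29668) - 36275/(41596*(1/159)) = (152*74)*(1/29668) - 36275/41596/159 = 11248*(1/29668) - 36275*159/41596 = 2812/7417 - 5767725/41596 = -42662248373/308517532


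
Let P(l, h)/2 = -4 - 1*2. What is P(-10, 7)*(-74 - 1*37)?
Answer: 1332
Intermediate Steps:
P(l, h) = -12 (P(l, h) = 2*(-4 - 1*2) = 2*(-4 - 2) = 2*(-6) = -12)
P(-10, 7)*(-74 - 1*37) = -12*(-74 - 1*37) = -12*(-74 - 37) = -12*(-111) = 1332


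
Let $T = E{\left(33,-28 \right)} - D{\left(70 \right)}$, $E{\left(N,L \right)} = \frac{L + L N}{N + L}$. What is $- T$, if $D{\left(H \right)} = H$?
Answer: $\frac{1302}{5} \approx 260.4$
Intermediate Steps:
$E{\left(N,L \right)} = \frac{L + L N}{L + N}$
$T = - \frac{1302}{5}$ ($T = - \frac{28 \left(1 + 33\right)}{-28 + 33} - 70 = \left(-28\right) \frac{1}{5} \cdot 34 - 70 = - \frac{952}{5} - 70 = - \frac{1302}{5} \approx -260.4$)
$- T = \left(-1\right) \left(- \frac{1302}{5}\right) = \frac{1302}{5}$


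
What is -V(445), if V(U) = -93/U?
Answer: 93/445 ≈ 0.20899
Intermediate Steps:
-V(445) = -(-93)/445 = -1*(-93/445) = 93/445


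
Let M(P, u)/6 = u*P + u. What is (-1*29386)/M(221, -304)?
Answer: 14693/202464 ≈ 0.072571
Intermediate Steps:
M(P, u) = 6*u + 6*P*u (M(P, u) = 6*(u*P + u) = 6*(P*u + u) = 6*(u + P*u) = 6*u + 6*P*u)
(-1*29386)/M(221, -304) = (-1*29386)/((6*(-304)*(1 + 221))) = -29386/(6*(-304)*222) = -29386/(-404928) = -29386*(-1/404928) = 14693/202464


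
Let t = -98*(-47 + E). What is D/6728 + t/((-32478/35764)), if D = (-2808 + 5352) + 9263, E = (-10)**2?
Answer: 625082372497/109255992 ≈ 5721.3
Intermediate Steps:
E = 100
t = -5194 (t = -98*(-47 + 100) = -98*53 = -5194)
D = 11807 (D = 2544 + 9263 = 11807)
D/6728 + t/((-32478/35764)) = 11807/6728 - 5194/((-32478/35764)) = 11807*(1/6728) - 5194/((-32478*1/35764)) = 11807/6728 - 5194/(-16239/17882) = 11807/6728 - 5194*(-17882/16239) = 11807/6728 + 92879108/16239 = 625082372497/109255992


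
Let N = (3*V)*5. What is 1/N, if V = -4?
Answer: -1/60 ≈ -0.016667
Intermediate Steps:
N = -60 (N = (3*(-4))*5 = -12*5 = -60)
1/N = 1/(-60) = -1/60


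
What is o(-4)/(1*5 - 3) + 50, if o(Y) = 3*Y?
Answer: 44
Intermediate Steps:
o(-4)/(1*5 - 3) + 50 = (3*(-4))/(1*5 - 3) + 50 = -12/(5 - 3) + 50 = -12/2 + 50 = -12*½ + 50 = -6 + 50 = 44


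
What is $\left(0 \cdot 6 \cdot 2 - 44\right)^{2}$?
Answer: $1936$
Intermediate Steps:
$\left(0 \cdot 6 \cdot 2 - 44\right)^{2} = \left(0 \cdot 2 - 44\right)^{2} = \left(0 - 44\right)^{2} = \left(-44\right)^{2} = 1936$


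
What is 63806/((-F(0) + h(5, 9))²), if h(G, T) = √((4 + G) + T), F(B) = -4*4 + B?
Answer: 4370711/14161 - 1531344*√2/14161 ≈ 155.71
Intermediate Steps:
F(B) = -16 + B
h(G, T) = √(4 + G + T)
63806/((-F(0) + h(5, 9))²) = 63806/((-(-16 + 0) + √(4 + 5 + 9))²) = 63806/((-1*(-16) + √18)²) = 63806/((16 + 3*√2)²) = 63806/(16 + 3*√2)²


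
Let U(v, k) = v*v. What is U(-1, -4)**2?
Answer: 1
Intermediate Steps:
U(v, k) = v**2
U(-1, -4)**2 = ((-1)**2)**2 = 1**2 = 1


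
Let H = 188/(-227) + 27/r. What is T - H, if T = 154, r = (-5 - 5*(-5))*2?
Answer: 1399711/9080 ≈ 154.15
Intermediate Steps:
r = 40 (r = (-5 + 25)*2 = 20*2 = 40)
H = -1391/9080 (H = 188/(-227) + 27/40 = 188*(-1/227) + 27*(1/40) = -188/227 + 27/40 = -1391/9080 ≈ -0.15319)
T - H = 154 - 1*(-1391/9080) = 154 + 1391/9080 = 1399711/9080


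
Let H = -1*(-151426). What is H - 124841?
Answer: 26585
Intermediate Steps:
H = 151426
H - 124841 = 151426 - 124841 = 26585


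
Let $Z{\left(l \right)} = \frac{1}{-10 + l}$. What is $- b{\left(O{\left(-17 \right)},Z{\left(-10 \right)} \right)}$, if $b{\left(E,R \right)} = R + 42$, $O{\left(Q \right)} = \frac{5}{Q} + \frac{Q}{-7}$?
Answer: $- \frac{839}{20} \approx -41.95$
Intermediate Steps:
$O{\left(Q \right)} = \frac{5}{Q} - \frac{Q}{7}$ ($O{\left(Q \right)} = \frac{5}{Q} + Q \left(- \frac{1}{7}\right) = \frac{5}{Q} - \frac{Q}{7}$)
$b{\left(E,R \right)} = 42 + R$
$- b{\left(O{\left(-17 \right)},Z{\left(-10 \right)} \right)} = - (42 + \frac{1}{-10 - 10}) = - (42 + \frac{1}{-20}) = - (42 - \frac{1}{20}) = \left(-1\right) \frac{839}{20} = - \frac{839}{20}$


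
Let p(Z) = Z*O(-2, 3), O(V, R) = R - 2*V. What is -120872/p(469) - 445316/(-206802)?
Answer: -11767299458/339465483 ≈ -34.664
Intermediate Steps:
p(Z) = 7*Z (p(Z) = Z*(3 - 2*(-2)) = Z*(3 + 4) = Z*7 = 7*Z)
-120872/p(469) - 445316/(-206802) = -120872/(7*469) - 445316/(-206802) = -120872/3283 - 445316*(-1/206802) = -120872*1/3283 + 222658/103401 = -120872/3283 + 222658/103401 = -11767299458/339465483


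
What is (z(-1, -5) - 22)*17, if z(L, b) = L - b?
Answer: -306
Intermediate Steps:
(z(-1, -5) - 22)*17 = ((-1 - 1*(-5)) - 22)*17 = ((-1 + 5) - 22)*17 = (4 - 22)*17 = -18*17 = -306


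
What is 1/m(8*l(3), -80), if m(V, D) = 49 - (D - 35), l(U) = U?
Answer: 1/164 ≈ 0.0060976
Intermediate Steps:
m(V, D) = 84 - D (m(V, D) = 49 - (-35 + D) = 49 + (35 - D) = 84 - D)
1/m(8*l(3), -80) = 1/(84 - 1*(-80)) = 1/(84 + 80) = 1/164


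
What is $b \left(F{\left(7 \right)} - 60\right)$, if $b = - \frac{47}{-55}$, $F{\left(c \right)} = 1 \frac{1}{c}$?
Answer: $- \frac{19693}{385} \approx -51.151$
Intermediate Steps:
$F{\left(c \right)} = \frac{1}{c}$
$b = \frac{47}{55}$ ($b = \left(-47\right) \left(- \frac{1}{55}\right) = \frac{47}{55} \approx 0.85455$)
$b \left(F{\left(7 \right)} - 60\right) = \frac{47 \left(\frac{1}{7} - 60\right)}{55} = \frac{47}{55} \left(- \frac{419}{7}\right) = - \frac{19693}{385}$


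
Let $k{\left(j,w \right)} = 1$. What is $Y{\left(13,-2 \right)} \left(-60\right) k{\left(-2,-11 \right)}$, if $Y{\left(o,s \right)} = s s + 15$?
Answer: $-1140$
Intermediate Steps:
$Y{\left(o,s \right)} = 15 + s^{2}$ ($Y{\left(o,s \right)} = s^{2} + 15 = 15 + s^{2}$)
$Y{\left(13,-2 \right)} \left(-60\right) k{\left(-2,-11 \right)} = \left(15 + \left(-2\right)^{2}\right) \left(-60\right) 1 = \left(15 + 4\right) \left(-60\right) 1 = 19 \left(-60\right) 1 = \left(-1140\right) 1 = -1140$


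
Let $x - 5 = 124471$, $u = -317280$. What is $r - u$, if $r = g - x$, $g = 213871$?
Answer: $406675$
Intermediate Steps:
$x = 124476$ ($x = 5 + 124471 = 124476$)
$r = 89395$ ($r = 213871 - 124476 = 89395$)
$r - u = 89395 - -317280 = 89395 + 317280 = 406675$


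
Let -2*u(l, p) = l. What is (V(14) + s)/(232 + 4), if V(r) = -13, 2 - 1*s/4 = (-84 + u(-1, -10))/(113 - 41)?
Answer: -13/8496 ≈ -0.0015301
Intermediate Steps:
u(l, p) = -l/2
s = 455/36 (s = 8 - 4*(-84 - 1/2*(-1))/(113 - 41) = 8 - 4*(-84 + 1/2)/72 = 8 - (-334)/72 = 8 - 4*(-167/144) = 8 + 167/36 = 455/36 ≈ 12.639)
(V(14) + s)/(232 + 4) = (-13 + 455/36)/(232 + 4) = -13/36/236 = -13/36*1/236 = -13/8496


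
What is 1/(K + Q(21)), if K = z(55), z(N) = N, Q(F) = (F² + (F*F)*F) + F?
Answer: 1/9778 ≈ 0.00010227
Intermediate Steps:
Q(F) = F + F² + F³ (Q(F) = (F² + F²*F) + F = (F² + F³) + F = F + F² + F³)
K = 55
1/(K + Q(21)) = 1/(55 + 21*(1 + 21 + 21²)) = 1/(55 + 21*(1 + 21 + 441)) = 1/(55 + 21*463) = 1/(55 + 9723) = 1/9778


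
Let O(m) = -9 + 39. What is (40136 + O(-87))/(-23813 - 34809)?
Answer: -20083/29311 ≈ -0.68517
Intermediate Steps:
O(m) = 30
(40136 + O(-87))/(-23813 - 34809) = (40136 + 30)/(-23813 - 34809) = 40166/(-58622) = 40166*(-1/58622) = -20083/29311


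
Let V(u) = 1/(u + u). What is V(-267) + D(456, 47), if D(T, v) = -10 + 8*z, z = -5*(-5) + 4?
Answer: 118547/534 ≈ 222.00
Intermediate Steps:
V(u) = 1/(2*u)
z = 29 (z = 25 + 4 = 29)
D(T, v) = 222 (D(T, v) = -10 + 8*29 = -10 + 232 = 222)
V(-267) + D(456, 47) = (½)/(-267) + 222 = (½)*(-1/267) + 222 = -1/534 + 222 = 118547/534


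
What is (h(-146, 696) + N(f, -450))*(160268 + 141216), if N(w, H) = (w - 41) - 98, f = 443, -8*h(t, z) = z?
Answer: 65422028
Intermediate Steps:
h(t, z) = -z/8
N(w, H) = -139 + w (N(w, H) = (-41 + w) - 98 = -139 + w)
(h(-146, 696) + N(f, -450))*(160268 + 141216) = (-1/8*696 + (-139 + 443))*(160268 + 141216) = (-87 + 304)*301484 = 217*301484 = 65422028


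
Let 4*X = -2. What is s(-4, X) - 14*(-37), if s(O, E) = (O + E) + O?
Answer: 1019/2 ≈ 509.50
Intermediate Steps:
X = -1/2 (X = (1/4)*(-2) = -1/2 ≈ -0.50000)
s(O, E) = E + 2*O (s(O, E) = (E + O) + O = E + 2*O)
s(-4, X) - 14*(-37) = (-1/2 + 2*(-4)) - 14*(-37) = (-1/2 - 8) + 518 = -17/2 + 518 = 1019/2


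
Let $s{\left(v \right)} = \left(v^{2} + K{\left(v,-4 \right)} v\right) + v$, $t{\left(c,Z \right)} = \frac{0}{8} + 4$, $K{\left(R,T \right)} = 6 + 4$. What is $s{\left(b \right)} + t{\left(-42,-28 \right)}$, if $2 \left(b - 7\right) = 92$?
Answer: $3396$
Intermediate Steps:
$K{\left(R,T \right)} = 10$
$t{\left(c,Z \right)} = 4$ ($t{\left(c,Z \right)} = 0 \cdot \frac{1}{8} + 4 = 0 + 4 = 4$)
$b = 53$ ($b = 7 + \frac{1}{2} \cdot 92 = 7 + 46 = 53$)
$s{\left(v \right)} = v^{2} + 11 v$ ($s{\left(v \right)} = \left(v^{2} + 10 v\right) + v = v^{2} + 11 v$)
$s{\left(b \right)} + t{\left(-42,-28 \right)} = 53 \left(11 + 53\right) + 4 = 53 \cdot 64 + 4 = 3392 + 4 = 3396$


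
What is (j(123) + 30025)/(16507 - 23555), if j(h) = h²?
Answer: -22577/3524 ≈ -6.4066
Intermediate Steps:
(j(123) + 30025)/(16507 - 23555) = (123² + 30025)/(16507 - 23555) = (15129 + 30025)/(-7048) = 45154*(-1/7048) = -22577/3524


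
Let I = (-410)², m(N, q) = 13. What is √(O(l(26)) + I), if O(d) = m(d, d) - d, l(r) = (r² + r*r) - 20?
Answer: √166781 ≈ 408.39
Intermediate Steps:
l(r) = -20 + 2*r² (l(r) = (r² + r²) - 20 = 2*r² - 20 = -20 + 2*r²)
O(d) = 13 - d
I = 168100
√(O(l(26)) + I) = √((13 - (-20 + 2*26²)) + 168100) = √((13 - (-20 + 2*676)) + 168100) = √((13 - (-20 + 1352)) + 168100) = √((13 - 1*1332) + 168100) = √((13 - 1332) + 168100) = √(-1319 + 168100) = √166781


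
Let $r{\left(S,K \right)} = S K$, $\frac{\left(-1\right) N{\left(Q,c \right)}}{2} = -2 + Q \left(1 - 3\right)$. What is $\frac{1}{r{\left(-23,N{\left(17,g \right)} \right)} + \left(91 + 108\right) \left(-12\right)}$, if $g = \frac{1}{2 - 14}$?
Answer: $- \frac{1}{4044} \approx -0.00024728$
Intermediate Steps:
$g = - \frac{1}{12}$ ($g = \frac{1}{-12} = - \frac{1}{12} \approx -0.083333$)
$N{\left(Q,c \right)} = 4 + 4 Q$ ($N{\left(Q,c \right)} = - 2 \left(-2 + Q \left(1 - 3\right)\right) = - 2 \left(-2 + Q \left(-2\right)\right) = - 2 \left(-2 - 2 Q\right) = 4 + 4 Q$)
$r{\left(S,K \right)} = K S$
$\frac{1}{r{\left(-23,N{\left(17,g \right)} \right)} + \left(91 + 108\right) \left(-12\right)} = \frac{1}{\left(4 + 4 \cdot 17\right) \left(-23\right) + \left(91 + 108\right) \left(-12\right)} = \frac{1}{\left(4 + 68\right) \left(-23\right) + 199 \left(-12\right)} = \frac{1}{72 \left(-23\right) - 2388} = \frac{1}{-1656 - 2388} = \frac{1}{-4044} = - \frac{1}{4044}$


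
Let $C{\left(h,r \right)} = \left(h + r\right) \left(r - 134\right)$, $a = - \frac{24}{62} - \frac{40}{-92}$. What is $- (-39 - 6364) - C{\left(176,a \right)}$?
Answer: $\frac{15243441883}{508369} \approx 29985.0$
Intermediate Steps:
$a = \frac{34}{713}$ ($a = \left(-24\right) \frac{1}{62} - - \frac{10}{23} = - \frac{12}{31} + \frac{10}{23} = \frac{34}{713} \approx 0.047686$)
$C{\left(h,r \right)} = \left(-134 + r\right) \left(h + r\right)$ ($C{\left(h,r \right)} = \left(h + r\right) \left(-134 + r\right) = \left(-134 + r\right) \left(h + r\right)$)
$- (-39 - 6364) - C{\left(176,a \right)} = - (-39 - 6364) - \left(\left(\frac{34}{713}\right)^{2} - 23584 - \frac{4556}{713} + 176 \cdot \frac{34}{713}\right) = - (-39 - 6364) - \left(\frac{1156}{508369} - 23584 - \frac{4556}{713} + \frac{5984}{713}\right) = \left(-1\right) \left(-6403\right) - - \frac{11988355176}{508369} = 6403 + \frac{11988355176}{508369} = \frac{15243441883}{508369}$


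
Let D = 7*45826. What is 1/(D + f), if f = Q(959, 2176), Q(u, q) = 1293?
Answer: 1/322075 ≈ 3.1049e-6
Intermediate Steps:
D = 320782
f = 1293
1/(D + f) = 1/(320782 + 1293) = 1/322075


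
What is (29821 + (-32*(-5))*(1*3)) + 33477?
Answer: 63778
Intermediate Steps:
(29821 + (-32*(-5))*(1*3)) + 33477 = (29821 + 160*3) + 33477 = (29821 + 480) + 33477 = 30301 + 33477 = 63778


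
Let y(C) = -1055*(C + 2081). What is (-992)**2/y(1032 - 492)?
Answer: -984064/2765155 ≈ -0.35588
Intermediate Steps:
y(C) = -2195455 - 1055*C (y(C) = -1055*(2081 + C) = -2195455 - 1055*C)
(-992)**2/y(1032 - 492) = (-992)**2/(-2195455 - 1055*(1032 - 492)) = 984064/(-2195455 - 1055*540) = 984064/(-2195455 - 569700) = 984064/(-2765155) = 984064*(-1/2765155) = -984064/2765155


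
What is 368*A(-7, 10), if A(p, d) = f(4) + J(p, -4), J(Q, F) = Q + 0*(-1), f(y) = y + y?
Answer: 368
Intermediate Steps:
f(y) = 2*y
J(Q, F) = Q (J(Q, F) = Q + 0 = Q)
A(p, d) = 8 + p (A(p, d) = 2*4 + p = 8 + p)
368*A(-7, 10) = 368*(8 - 7) = 368*1 = 368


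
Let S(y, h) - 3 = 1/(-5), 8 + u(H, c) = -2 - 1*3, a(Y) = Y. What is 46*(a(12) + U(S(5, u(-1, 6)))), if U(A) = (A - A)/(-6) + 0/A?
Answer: 552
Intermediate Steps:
u(H, c) = -13 (u(H, c) = -8 + (-2 - 1*3) = -8 + (-2 - 3) = -8 - 5 = -13)
S(y, h) = 14/5 (S(y, h) = 3 + 1/(-5) = 3 - ⅕ = 14/5)
U(A) = 0 (U(A) = 0*(-⅙) + 0 = 0 + 0 = 0)
46*(a(12) + U(S(5, u(-1, 6)))) = 46*(12 + 0) = 46*12 = 552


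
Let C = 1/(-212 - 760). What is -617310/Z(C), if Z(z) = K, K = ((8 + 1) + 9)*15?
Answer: -6859/3 ≈ -2286.3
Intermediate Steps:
K = 270 (K = (9 + 9)*15 = 18*15 = 270)
C = -1/972 (C = 1/(-972) = -1/972 ≈ -0.0010288)
Z(z) = 270
-617310/Z(C) = -617310/270 = -617310*1/270 = -6859/3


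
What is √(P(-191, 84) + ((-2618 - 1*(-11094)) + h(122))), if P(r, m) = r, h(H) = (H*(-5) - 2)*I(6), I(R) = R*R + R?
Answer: I*√17419 ≈ 131.98*I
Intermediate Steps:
I(R) = R + R² (I(R) = R² + R = R + R²)
h(H) = -84 - 210*H (h(H) = (H*(-5) - 2)*(6*(1 + 6)) = (-5*H - 2)*(6*7) = (-2 - 5*H)*42 = -84 - 210*H)
√(P(-191, 84) + ((-2618 - 1*(-11094)) + h(122))) = √(-191 + ((-2618 - 1*(-11094)) + (-84 - 210*122))) = √(-191 + ((-2618 + 11094) + (-84 - 25620))) = √(-191 + (8476 - 25704)) = √(-191 - 17228) = √(-17419) = I*√17419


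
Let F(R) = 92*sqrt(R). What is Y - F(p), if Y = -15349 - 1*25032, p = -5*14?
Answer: -40381 - 92*I*sqrt(70) ≈ -40381.0 - 769.73*I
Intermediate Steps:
p = -70
Y = -40381 (Y = -15349 - 25032 = -40381)
Y - F(p) = -40381 - 92*sqrt(-70) = -40381 - 92*I*sqrt(70)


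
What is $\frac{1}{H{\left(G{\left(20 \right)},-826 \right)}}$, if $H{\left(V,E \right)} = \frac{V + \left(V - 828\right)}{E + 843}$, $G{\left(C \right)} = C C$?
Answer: $- \frac{17}{28} \approx -0.60714$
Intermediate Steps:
$G{\left(C \right)} = C^{2}$
$H{\left(V,E \right)} = \frac{-828 + 2 V}{843 + E}$ ($H{\left(V,E \right)} = \frac{V + \left(-828 + V\right)}{843 + E} = \frac{-828 + 2 V}{843 + E}$)
$\frac{1}{H{\left(G{\left(20 \right)},-826 \right)}} = \frac{1}{2 \frac{1}{843 - 826} \left(-414 + 20^{2}\right)} = \frac{1}{2 \cdot \frac{1}{17} \left(-414 + 400\right)} = \frac{1}{2 \cdot \frac{1}{17} \left(-14\right)} = \frac{1}{- \frac{28}{17}} = - \frac{17}{28}$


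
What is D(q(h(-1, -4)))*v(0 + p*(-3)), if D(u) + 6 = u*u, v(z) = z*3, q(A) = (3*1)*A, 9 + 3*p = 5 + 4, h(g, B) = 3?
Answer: 0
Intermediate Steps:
p = 0 (p = -3 + (5 + 4)/3 = -3 + (⅓)*9 = -3 + 3 = 0)
q(A) = 3*A
v(z) = 3*z
D(u) = -6 + u² (D(u) = -6 + u*u = -6 + u²)
D(q(h(-1, -4)))*v(0 + p*(-3)) = (-6 + (3*3)²)*(3*(0 + 0*(-3))) = (-6 + 9²)*(3*(0 + 0)) = (-6 + 81)*(3*0) = 75*0 = 0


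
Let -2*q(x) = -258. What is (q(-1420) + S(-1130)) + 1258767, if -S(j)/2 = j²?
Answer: -1294904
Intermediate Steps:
S(j) = -2*j²
q(x) = 129 (q(x) = -½*(-258) = 129)
(q(-1420) + S(-1130)) + 1258767 = (129 - 2*(-1130)²) + 1258767 = (129 - 2*1276900) + 1258767 = (129 - 2553800) + 1258767 = -2553671 + 1258767 = -1294904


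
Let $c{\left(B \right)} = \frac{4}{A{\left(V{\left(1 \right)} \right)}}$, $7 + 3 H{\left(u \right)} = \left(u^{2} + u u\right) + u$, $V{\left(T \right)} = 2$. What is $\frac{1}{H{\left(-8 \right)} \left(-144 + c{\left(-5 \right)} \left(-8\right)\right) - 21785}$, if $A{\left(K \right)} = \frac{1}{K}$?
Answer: $- \frac{3}{88859} \approx -3.3761 \cdot 10^{-5}$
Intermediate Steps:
$H{\left(u \right)} = - \frac{7}{3} + \frac{u}{3} + \frac{2 u^{2}}{3}$ ($H{\left(u \right)} = - \frac{7}{3} + \frac{\left(u^{2} + u u\right) + u}{3} = - \frac{7}{3} + \frac{\left(u^{2} + u^{2}\right) + u}{3} = - \frac{7}{3} + \frac{2 u^{2} + u}{3} = - \frac{7}{3} + \frac{u + 2 u^{2}}{3} = - \frac{7}{3} + \left(\frac{u}{3} + \frac{2 u^{2}}{3}\right) = - \frac{7}{3} + \frac{u}{3} + \frac{2 u^{2}}{3}$)
$c{\left(B \right)} = 8$ ($c{\left(B \right)} = \frac{4}{\frac{1}{2}} = 4 \frac{1}{\frac{1}{2}} = 4 \cdot 2 = 8$)
$\frac{1}{H{\left(-8 \right)} \left(-144 + c{\left(-5 \right)} \left(-8\right)\right) - 21785} = \frac{1}{\left(- \frac{7}{3} + \frac{1}{3} \left(-8\right) + \frac{2 \left(-8\right)^{2}}{3}\right) \left(-144 + 8 \left(-8\right)\right) - 21785} = \frac{1}{\left(- \frac{7}{3} - \frac{8}{3} + \frac{2}{3} \cdot 64\right) \left(-144 - 64\right) - 21785} = \frac{1}{\left(- \frac{7}{3} - \frac{8}{3} + \frac{128}{3}\right) \left(-208\right) - 21785} = \frac{1}{\frac{113}{3} \left(-208\right) - 21785} = \frac{1}{- \frac{23504}{3} - 21785} = \frac{1}{- \frac{88859}{3}} = - \frac{3}{88859}$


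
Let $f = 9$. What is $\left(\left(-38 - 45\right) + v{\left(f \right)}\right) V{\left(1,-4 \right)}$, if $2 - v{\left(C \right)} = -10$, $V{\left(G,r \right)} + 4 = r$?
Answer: $568$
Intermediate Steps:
$V{\left(G,r \right)} = -4 + r$
$v{\left(C \right)} = 12$ ($v{\left(C \right)} = 2 - -10 = 2 + 10 = 12$)
$\left(\left(-38 - 45\right) + v{\left(f \right)}\right) V{\left(1,-4 \right)} = \left(\left(-38 - 45\right) + 12\right) \left(-4 - 4\right) = \left(\left(-38 - 45\right) + 12\right) \left(-8\right) = \left(-83 + 12\right) \left(-8\right) = \left(-71\right) \left(-8\right) = 568$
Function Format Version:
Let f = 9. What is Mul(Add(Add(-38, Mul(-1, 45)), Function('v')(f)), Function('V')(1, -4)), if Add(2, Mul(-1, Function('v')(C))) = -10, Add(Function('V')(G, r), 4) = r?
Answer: 568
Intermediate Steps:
Function('V')(G, r) = Add(-4, r)
Function('v')(C) = 12 (Function('v')(C) = Add(2, Mul(-1, -10)) = Add(2, 10) = 12)
Mul(Add(Add(-38, Mul(-1, 45)), Function('v')(f)), Function('V')(1, -4)) = Mul(Add(Add(-38, Mul(-1, 45)), 12), Add(-4, -4)) = Mul(Add(Add(-38, -45), 12), -8) = Mul(Add(-83, 12), -8) = Mul(-71, -8) = 568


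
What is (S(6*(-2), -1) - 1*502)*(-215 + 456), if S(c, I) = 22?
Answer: -115680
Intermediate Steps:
(S(6*(-2), -1) - 1*502)*(-215 + 456) = (22 - 1*502)*(-215 + 456) = (22 - 502)*241 = -480*241 = -115680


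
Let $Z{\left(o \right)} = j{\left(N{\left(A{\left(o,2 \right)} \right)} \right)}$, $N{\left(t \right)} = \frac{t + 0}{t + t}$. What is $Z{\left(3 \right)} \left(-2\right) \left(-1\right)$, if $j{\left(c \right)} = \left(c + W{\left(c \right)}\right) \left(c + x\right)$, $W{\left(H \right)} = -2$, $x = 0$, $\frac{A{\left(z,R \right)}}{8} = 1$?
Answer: $- \frac{3}{2} \approx -1.5$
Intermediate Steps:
$A{\left(z,R \right)} = 8$ ($A{\left(z,R \right)} = 8 \cdot 1 = 8$)
$N{\left(t \right)} = \frac{1}{2}$ ($N{\left(t \right)} = \frac{t}{2 t} = t \frac{1}{2 t} = \frac{1}{2}$)
$j{\left(c \right)} = c \left(-2 + c\right)$ ($j{\left(c \right)} = \left(c - 2\right) \left(c + 0\right) = \left(-2 + c\right) c = c \left(-2 + c\right)$)
$Z{\left(o \right)} = - \frac{3}{4}$ ($Z{\left(o \right)} = \frac{-2 + \frac{1}{2}}{2} = \frac{1}{2} \left(- \frac{3}{2}\right) = - \frac{3}{4}$)
$Z{\left(3 \right)} \left(-2\right) \left(-1\right) = \left(- \frac{3}{4}\right) \left(-2\right) \left(-1\right) = \frac{3}{2} \left(-1\right) = - \frac{3}{2}$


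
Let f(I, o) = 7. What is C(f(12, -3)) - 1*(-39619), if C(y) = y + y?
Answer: 39633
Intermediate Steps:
C(y) = 2*y
C(f(12, -3)) - 1*(-39619) = 2*7 - 1*(-39619) = 14 + 39619 = 39633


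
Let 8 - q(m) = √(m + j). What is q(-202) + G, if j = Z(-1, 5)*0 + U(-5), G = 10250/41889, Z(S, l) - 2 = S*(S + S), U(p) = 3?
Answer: 345362/41889 - I*√199 ≈ 8.2447 - 14.107*I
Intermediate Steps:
Z(S, l) = 2 + 2*S² (Z(S, l) = 2 + S*(S + S) = 2 + S*(2*S) = 2 + 2*S²)
G = 10250/41889 (G = 10250*(1/41889) = 10250/41889 ≈ 0.24469)
j = 3 (j = (2 + 2*(-1)²)*0 + 3 = (2 + 2*1)*0 + 3 = (2 + 2)*0 + 3 = 4*0 + 3 = 0 + 3 = 3)
q(m) = 8 - √(3 + m) (q(m) = 8 - √(m + 3) = 8 - √(3 + m))
q(-202) + G = (8 - √(3 - 202)) + 10250/41889 = (8 - √(-199)) + 10250/41889 = (8 - I*√199) + 10250/41889 = 345362/41889 - I*√199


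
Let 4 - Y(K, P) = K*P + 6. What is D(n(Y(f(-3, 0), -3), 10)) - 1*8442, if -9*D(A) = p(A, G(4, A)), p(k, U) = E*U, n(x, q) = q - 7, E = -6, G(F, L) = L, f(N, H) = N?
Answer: -8440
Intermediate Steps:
Y(K, P) = -2 - K*P (Y(K, P) = 4 - (K*P + 6) = 4 - (6 + K*P) = 4 + (-6 - K*P) = -2 - K*P)
n(x, q) = -7 + q
p(k, U) = -6*U
D(A) = 2*A/3 (D(A) = -(-2)*A/3 = 2*A/3)
D(n(Y(f(-3, 0), -3), 10)) - 1*8442 = 2*(-7 + 10)/3 - 1*8442 = (⅔)*3 - 8442 = 2 - 8442 = -8440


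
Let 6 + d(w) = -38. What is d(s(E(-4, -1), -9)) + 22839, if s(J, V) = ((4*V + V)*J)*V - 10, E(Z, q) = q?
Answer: 22795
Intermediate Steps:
s(J, V) = -10 + 5*J*V**2 (s(J, V) = ((5*V)*J)*V - 10 = (5*J*V)*V - 10 = 5*J*V**2 - 10 = -10 + 5*J*V**2)
d(w) = -44 (d(w) = -6 - 38 = -44)
d(s(E(-4, -1), -9)) + 22839 = -44 + 22839 = 22795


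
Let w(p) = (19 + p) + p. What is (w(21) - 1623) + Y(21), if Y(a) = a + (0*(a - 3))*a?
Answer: -1541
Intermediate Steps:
w(p) = 19 + 2*p
Y(a) = a (Y(a) = a + (0*(-3 + a))*a = a + 0*a = a + 0 = a)
(w(21) - 1623) + Y(21) = ((19 + 2*21) - 1623) + 21 = ((19 + 42) - 1623) + 21 = (61 - 1623) + 21 = -1562 + 21 = -1541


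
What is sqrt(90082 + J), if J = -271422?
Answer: 2*I*sqrt(45335) ≈ 425.84*I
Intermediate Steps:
sqrt(90082 + J) = sqrt(90082 - 271422) = sqrt(-181340) = 2*I*sqrt(45335)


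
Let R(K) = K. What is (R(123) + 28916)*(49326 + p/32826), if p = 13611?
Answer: 15673208696531/10942 ≈ 1.4324e+9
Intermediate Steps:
(R(123) + 28916)*(49326 + p/32826) = (123 + 28916)*(49326 + 13611/32826) = 29039*(49326 + 13611*(1/32826)) = 29039*(49326 + 4537/10942) = 29039*(539729629/10942) = 15673208696531/10942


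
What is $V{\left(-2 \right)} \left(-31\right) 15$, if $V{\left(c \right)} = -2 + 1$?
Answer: $465$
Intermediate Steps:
$V{\left(c \right)} = -1$
$V{\left(-2 \right)} \left(-31\right) 15 = \left(-1\right) \left(-31\right) 15 = 31 \cdot 15 = 465$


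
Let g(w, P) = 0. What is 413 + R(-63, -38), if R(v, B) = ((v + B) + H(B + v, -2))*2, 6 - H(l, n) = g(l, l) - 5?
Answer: 233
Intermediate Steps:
H(l, n) = 11 (H(l, n) = 6 - (0 - 5) = 6 - 1*(-5) = 6 + 5 = 11)
R(v, B) = 22 + 2*B + 2*v (R(v, B) = ((v + B) + 11)*2 = ((B + v) + 11)*2 = (11 + B + v)*2 = 22 + 2*B + 2*v)
413 + R(-63, -38) = 413 + (22 + 2*(-38) + 2*(-63)) = 413 + (22 - 76 - 126) = 413 - 180 = 233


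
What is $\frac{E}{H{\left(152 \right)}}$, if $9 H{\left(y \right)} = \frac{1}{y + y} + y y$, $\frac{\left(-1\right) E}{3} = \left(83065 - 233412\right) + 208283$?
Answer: $- \frac{475538688}{7023617} \approx -67.706$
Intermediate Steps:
$E = -173808$ ($E = - 3 \left(\left(83065 - 233412\right) + 208283\right) = - 3 \left(-150347 + 208283\right) = \left(-3\right) 57936 = -173808$)
$H{\left(y \right)} = \frac{y^{2}}{9} + \frac{1}{18 y}$ ($H{\left(y \right)} = \frac{\frac{1}{y + y} + y y}{9} = \frac{\frac{1}{2 y} + y^{2}}{9} = \frac{y^{2} + \frac{1}{2 y}}{9} = \frac{y^{2}}{9} + \frac{1}{18 y}$)
$\frac{E}{H{\left(152 \right)}} = - \frac{173808}{\frac{1}{18} \cdot \frac{1}{152} \left(1 + 2 \cdot 152^{3}\right)} = - \frac{173808}{\frac{1}{18} \cdot \frac{1}{152} \left(1 + 2 \cdot 3511808\right)} = - \frac{173808}{\frac{1}{18} \cdot \frac{1}{152} \left(1 + 7023616\right)} = - \frac{173808}{\frac{1}{18} \cdot \frac{1}{152} \cdot 7023617} = - \frac{173808}{\frac{7023617}{2736}} = \left(-173808\right) \frac{2736}{7023617} = - \frac{475538688}{7023617}$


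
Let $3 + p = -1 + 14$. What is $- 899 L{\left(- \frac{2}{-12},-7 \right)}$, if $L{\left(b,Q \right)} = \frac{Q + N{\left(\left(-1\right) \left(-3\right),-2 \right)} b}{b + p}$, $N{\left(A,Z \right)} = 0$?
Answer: $\frac{37758}{61} \approx 618.98$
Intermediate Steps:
$p = 10$ ($p = -3 + \left(-1 + 14\right) = -3 + 13 = 10$)
$L{\left(b,Q \right)} = \frac{Q}{10 + b}$ ($L{\left(b,Q \right)} = \frac{Q + 0 b}{b + 10} = \frac{Q + 0}{10 + b} = \frac{Q}{10 + b}$)
$- 899 L{\left(- \frac{2}{-12},-7 \right)} = - 899 \left(- \frac{7}{10 - \frac{2}{-12}}\right) = - 899 \left(- \frac{7}{10 - - \frac{1}{6}}\right) = - 899 \left(- \frac{7}{10 + \frac{1}{6}}\right) = - 899 \left(- \frac{7}{\frac{61}{6}}\right) = - 899 \left(\left(-7\right) \frac{6}{61}\right) = \left(-899\right) \left(- \frac{42}{61}\right) = \frac{37758}{61}$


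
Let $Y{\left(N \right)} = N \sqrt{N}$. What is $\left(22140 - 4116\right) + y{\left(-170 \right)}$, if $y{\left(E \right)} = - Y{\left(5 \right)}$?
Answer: $18024 - 5 \sqrt{5} \approx 18013.0$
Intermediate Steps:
$Y{\left(N \right)} = N^{\frac{3}{2}}$
$y{\left(E \right)} = - 5 \sqrt{5}$ ($y{\left(E \right)} = - 5^{\frac{3}{2}} = - 5 \sqrt{5}$)
$\left(22140 - 4116\right) + y{\left(-170 \right)} = \left(22140 - 4116\right) - 5 \sqrt{5} = 18024 - 5 \sqrt{5}$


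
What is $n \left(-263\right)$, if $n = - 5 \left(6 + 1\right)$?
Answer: $9205$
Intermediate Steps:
$n = -35$ ($n = \left(-5\right) 7 = -35$)
$n \left(-263\right) = \left(-35\right) \left(-263\right) = 9205$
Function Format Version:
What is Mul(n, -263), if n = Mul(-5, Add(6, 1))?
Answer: 9205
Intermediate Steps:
n = -35 (n = Mul(-5, 7) = -35)
Mul(n, -263) = Mul(-35, -263) = 9205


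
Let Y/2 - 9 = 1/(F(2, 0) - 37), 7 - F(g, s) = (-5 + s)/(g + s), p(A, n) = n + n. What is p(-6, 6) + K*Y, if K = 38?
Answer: 38128/55 ≈ 693.24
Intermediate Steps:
p(A, n) = 2*n
F(g, s) = 7 - (-5 + s)/(g + s)
Y = 986/55 (Y = 18 + 2/((5 + 6*0 + 7*2)/(2 + 0) - 37) = 18 + 2/((5 + 0 + 14)/2 - 37) = 18 + 2/((½)*19 - 37) = 18 + 2/(19/2 - 37) = 18 + 2/(-55/2) = 18 + 2*(-2/55) = 18 - 4/55 = 986/55 ≈ 17.927)
p(-6, 6) + K*Y = 2*6 + 38*(986/55) = 12 + 37468/55 = 38128/55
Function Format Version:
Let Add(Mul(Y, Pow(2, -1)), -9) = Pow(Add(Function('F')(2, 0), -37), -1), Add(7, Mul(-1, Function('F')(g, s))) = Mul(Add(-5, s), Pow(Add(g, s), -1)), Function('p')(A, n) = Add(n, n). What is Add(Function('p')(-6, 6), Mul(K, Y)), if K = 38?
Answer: Rational(38128, 55) ≈ 693.24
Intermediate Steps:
Function('p')(A, n) = Mul(2, n)
Function('F')(g, s) = Add(7, Mul(-1, Pow(Add(g, s), -1), Add(-5, s))) (Function('F')(g, s) = Add(7, Mul(-1, Mul(Add(-5, s), Pow(Add(g, s), -1)))) = Add(7, Mul(-1, Mul(Pow(Add(g, s), -1), Add(-5, s)))) = Add(7, Mul(-1, Pow(Add(g, s), -1), Add(-5, s))))
Y = Rational(986, 55) (Y = Add(18, Mul(2, Pow(Add(Mul(Pow(Add(2, 0), -1), Add(5, Mul(6, 0), Mul(7, 2))), -37), -1))) = Add(18, Mul(2, Pow(Add(Mul(Pow(2, -1), Add(5, 0, 14)), -37), -1))) = Add(18, Mul(2, Pow(Add(Mul(Rational(1, 2), 19), -37), -1))) = Add(18, Mul(2, Pow(Add(Rational(19, 2), -37), -1))) = Add(18, Mul(2, Pow(Rational(-55, 2), -1))) = Add(18, Mul(2, Rational(-2, 55))) = Add(18, Rational(-4, 55)) = Rational(986, 55) ≈ 17.927)
Add(Function('p')(-6, 6), Mul(K, Y)) = Add(Mul(2, 6), Mul(38, Rational(986, 55))) = Add(12, Rational(37468, 55)) = Rational(38128, 55)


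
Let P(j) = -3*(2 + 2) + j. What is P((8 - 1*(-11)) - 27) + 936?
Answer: 916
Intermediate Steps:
P(j) = -12 + j (P(j) = -3*4 + j = -12 + j)
P((8 - 1*(-11)) - 27) + 936 = (-12 + ((8 - 1*(-11)) - 27)) + 936 = (-12 + ((8 + 11) - 27)) + 936 = (-12 + (19 - 27)) + 936 = (-12 - 8) + 936 = -20 + 936 = 916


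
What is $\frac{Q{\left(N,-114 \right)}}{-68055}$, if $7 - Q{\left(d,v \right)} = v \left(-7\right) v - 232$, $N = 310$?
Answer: $- \frac{91211}{68055} \approx -1.3403$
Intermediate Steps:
$Q{\left(d,v \right)} = 239 + 7 v^{2}$ ($Q{\left(d,v \right)} = 7 - \left(v \left(-7\right) v - 232\right) = 7 - \left(- 7 v v - 232\right) = 7 - \left(- 7 v^{2} - 232\right) = 7 - \left(-232 - 7 v^{2}\right) = 7 + \left(232 + 7 v^{2}\right) = 239 + 7 v^{2}$)
$\frac{Q{\left(N,-114 \right)}}{-68055} = \frac{239 + 7 \left(-114\right)^{2}}{-68055} = \left(239 + 7 \cdot 12996\right) \left(- \frac{1}{68055}\right) = \left(239 + 90972\right) \left(- \frac{1}{68055}\right) = 91211 \left(- \frac{1}{68055}\right) = - \frac{91211}{68055}$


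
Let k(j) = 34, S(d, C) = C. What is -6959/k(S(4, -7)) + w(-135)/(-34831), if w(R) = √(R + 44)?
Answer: -6959/34 - I*√91/34831 ≈ -204.68 - 0.00027388*I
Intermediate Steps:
w(R) = √(44 + R)
-6959/k(S(4, -7)) + w(-135)/(-34831) = -6959/34 + √(44 - 135)/(-34831) = -6959*1/34 + √(-91)*(-1/34831) = -6959/34 + (I*√91)*(-1/34831) = -6959/34 - I*√91/34831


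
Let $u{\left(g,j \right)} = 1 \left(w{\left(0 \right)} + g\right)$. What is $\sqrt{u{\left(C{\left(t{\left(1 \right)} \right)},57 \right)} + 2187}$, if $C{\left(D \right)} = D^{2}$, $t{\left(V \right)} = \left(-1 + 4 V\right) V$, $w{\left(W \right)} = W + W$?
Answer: $6 \sqrt{61} \approx 46.862$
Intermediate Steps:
$w{\left(W \right)} = 2 W$
$t{\left(V \right)} = V \left(-1 + 4 V\right)$
$u{\left(g,j \right)} = g$ ($u{\left(g,j \right)} = 1 \left(2 \cdot 0 + g\right) = 1 \left(0 + g\right) = 1 g = g$)
$\sqrt{u{\left(C{\left(t{\left(1 \right)} \right)},57 \right)} + 2187} = \sqrt{\left(1 \left(-1 + 4 \cdot 1\right)\right)^{2} + 2187} = \sqrt{\left(1 \left(-1 + 4\right)\right)^{2} + 2187} = \sqrt{\left(1 \cdot 3\right)^{2} + 2187} = \sqrt{3^{2} + 2187} = \sqrt{9 + 2187} = \sqrt{2196} = 6 \sqrt{61}$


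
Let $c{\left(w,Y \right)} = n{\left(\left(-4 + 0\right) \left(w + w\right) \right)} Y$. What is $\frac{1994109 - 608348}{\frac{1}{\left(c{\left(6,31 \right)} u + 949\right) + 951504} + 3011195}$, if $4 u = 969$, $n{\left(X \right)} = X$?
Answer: $\frac{820349725585}{1782582272076} \approx 0.4602$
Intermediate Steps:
$u = \frac{969}{4}$ ($u = \frac{1}{4} \cdot 969 = \frac{969}{4} \approx 242.25$)
$c{\left(w,Y \right)} = - 8 Y w$ ($c{\left(w,Y \right)} = \left(-4 + 0\right) \left(w + w\right) Y = - 4 \cdot 2 w Y = - 8 w Y = - 8 Y w$)
$\frac{1994109 - 608348}{\frac{1}{\left(c{\left(6,31 \right)} u + 949\right) + 951504} + 3011195} = \frac{1994109 - 608348}{\frac{1}{\left(\left(-8\right) 31 \cdot 6 \cdot \frac{969}{4} + 949\right) + 951504} + 3011195} = \frac{1385761}{\frac{1}{\left(\left(-1488\right) \frac{969}{4} + 949\right) + 951504} + 3011195} = \frac{1385761}{\frac{1}{\left(-360468 + 949\right) + 951504} + 3011195} = \frac{1385761}{\frac{1}{-359519 + 951504} + 3011195} = \frac{1385761}{\frac{1}{591985} + 3011195} = \frac{1385761}{\frac{1782582272076}{591985}} = 1385761 \cdot \frac{591985}{1782582272076} = \frac{820349725585}{1782582272076}$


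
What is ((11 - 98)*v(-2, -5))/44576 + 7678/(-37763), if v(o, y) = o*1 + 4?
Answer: -15855695/76514704 ≈ -0.20722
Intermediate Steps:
v(o, y) = 4 + o (v(o, y) = o + 4 = 4 + o)
((11 - 98)*v(-2, -5))/44576 + 7678/(-37763) = ((11 - 98)*(4 - 2))/44576 + 7678/(-37763) = -87*2*(1/44576) + 7678*(-1/37763) = -174*1/44576 - 698/3433 = -87/22288 - 698/3433 = -15855695/76514704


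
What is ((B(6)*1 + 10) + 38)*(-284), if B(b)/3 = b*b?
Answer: -44304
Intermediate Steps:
B(b) = 3*b**2 (B(b) = 3*(b*b) = 3*b**2)
((B(6)*1 + 10) + 38)*(-284) = (((3*6**2)*1 + 10) + 38)*(-284) = (((3*36)*1 + 10) + 38)*(-284) = ((108*1 + 10) + 38)*(-284) = ((108 + 10) + 38)*(-284) = (118 + 38)*(-284) = 156*(-284) = -44304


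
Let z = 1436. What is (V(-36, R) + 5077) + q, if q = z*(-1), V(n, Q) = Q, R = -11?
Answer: 3630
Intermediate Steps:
q = -1436 (q = 1436*(-1) = -1436)
(V(-36, R) + 5077) + q = (-11 + 5077) - 1436 = 5066 - 1436 = 3630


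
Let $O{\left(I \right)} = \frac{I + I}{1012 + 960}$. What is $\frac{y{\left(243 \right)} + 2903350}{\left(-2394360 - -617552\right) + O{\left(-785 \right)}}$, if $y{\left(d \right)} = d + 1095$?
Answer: $- \frac{2864022368}{1751933473} \approx -1.6348$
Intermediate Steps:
$y{\left(d \right)} = 1095 + d$
$O{\left(I \right)} = \frac{I}{986}$ ($O{\left(I \right)} = \frac{2 I}{1972} = 2 I \frac{1}{1972} = \frac{I}{986}$)
$\frac{y{\left(243 \right)} + 2903350}{\left(-2394360 - -617552\right) + O{\left(-785 \right)}} = \frac{\left(1095 + 243\right) + 2903350}{\left(-2394360 - -617552\right) + \frac{1}{986} \left(-785\right)} = \frac{1338 + 2903350}{\left(-2394360 + 617552\right) - \frac{785}{986}} = \frac{2904688}{-1776808 - \frac{785}{986}} = \frac{2904688}{- \frac{1751933473}{986}} = 2904688 \left(- \frac{986}{1751933473}\right) = - \frac{2864022368}{1751933473}$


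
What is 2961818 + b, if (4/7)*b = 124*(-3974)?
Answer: 2099460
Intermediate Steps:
b = -862358 (b = 7*(124*(-3974))/4 = (7/4)*(-492776) = -862358)
2961818 + b = 2961818 - 862358 = 2099460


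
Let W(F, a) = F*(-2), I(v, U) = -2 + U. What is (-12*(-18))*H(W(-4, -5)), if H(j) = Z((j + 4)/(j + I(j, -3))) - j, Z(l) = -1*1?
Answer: -1944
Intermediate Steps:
W(F, a) = -2*F
Z(l) = -1
H(j) = -1 - j
(-12*(-18))*H(W(-4, -5)) = (-12*(-18))*(-1 - (-2)*(-4)) = 216*(-1 - 1*8) = 216*(-1 - 8) = 216*(-9) = -1944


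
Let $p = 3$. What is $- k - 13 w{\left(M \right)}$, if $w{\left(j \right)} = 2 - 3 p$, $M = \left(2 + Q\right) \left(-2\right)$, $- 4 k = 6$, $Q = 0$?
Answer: $\frac{185}{2} \approx 92.5$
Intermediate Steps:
$k = - \frac{3}{2}$ ($k = \left(- \frac{1}{4}\right) 6 = - \frac{3}{2} \approx -1.5$)
$M = -4$ ($M = \left(2 + 0\right) \left(-2\right) = 2 \left(-2\right) = -4$)
$w{\left(j \right)} = -7$ ($w{\left(j \right)} = 2 - 9 = -7$)
$- k - 13 w{\left(M \right)} = \left(-1\right) \left(- \frac{3}{2}\right) - -91 = \frac{3}{2} + 91 = \frac{185}{2}$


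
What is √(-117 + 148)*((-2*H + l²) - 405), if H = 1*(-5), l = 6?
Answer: -359*√31 ≈ -1998.8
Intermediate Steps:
H = -5
√(-117 + 148)*((-2*H + l²) - 405) = √(-117 + 148)*((-2*(-5) + 6²) - 405) = √31*((10 + 36) - 405) = √31*(46 - 405) = √31*(-359) = -359*√31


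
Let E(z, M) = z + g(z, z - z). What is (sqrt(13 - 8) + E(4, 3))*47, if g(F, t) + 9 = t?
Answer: -235 + 47*sqrt(5) ≈ -129.90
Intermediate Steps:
g(F, t) = -9 + t
E(z, M) = -9 + z (E(z, M) = z + (-9 + (z - z)) = z + (-9 + 0) = z - 9 = -9 + z)
(sqrt(13 - 8) + E(4, 3))*47 = (sqrt(13 - 8) + (-9 + 4))*47 = (sqrt(5) - 5)*47 = (-5 + sqrt(5))*47 = -235 + 47*sqrt(5)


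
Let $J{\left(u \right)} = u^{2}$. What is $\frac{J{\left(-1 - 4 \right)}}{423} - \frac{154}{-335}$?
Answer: $\frac{73517}{141705} \approx 0.5188$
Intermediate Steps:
$\frac{J{\left(-1 - 4 \right)}}{423} - \frac{154}{-335} = \frac{\left(-1 - 4\right)^{2}}{423} - \frac{154}{-335} = \left(-5\right)^{2} \cdot \frac{1}{423} - - \frac{154}{335} = 25 \cdot \frac{1}{423} + \frac{154}{335} = \frac{25}{423} + \frac{154}{335} = \frac{73517}{141705}$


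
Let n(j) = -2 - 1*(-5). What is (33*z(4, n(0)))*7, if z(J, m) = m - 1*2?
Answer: 231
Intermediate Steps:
n(j) = 3 (n(j) = -2 + 5 = 3)
z(J, m) = -2 + m (z(J, m) = m - 2 = -2 + m)
(33*z(4, n(0)))*7 = (33*(-2 + 3))*7 = (33*1)*7 = 33*7 = 231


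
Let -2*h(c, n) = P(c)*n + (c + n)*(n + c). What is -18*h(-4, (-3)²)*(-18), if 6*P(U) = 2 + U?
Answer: -3564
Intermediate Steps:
P(U) = ⅓ + U/6 (P(U) = (2 + U)/6 = ⅓ + U/6)
h(c, n) = -(c + n)²/2 - n*(⅓ + c/6)/2 (h(c, n) = -((⅓ + c/6)*n + (c + n)*(n + c))/2 = -(n*(⅓ + c/6) + (c + n)*(c + n))/2 = -(n*(⅓ + c/6) + (c + n)²)/2 = -((c + n)² + n*(⅓ + c/6))/2 = -(c + n)²/2 - n*(⅓ + c/6)/2)
-18*h(-4, (-3)²)*(-18) = -18*(-(-4 + (-3)²)²/2 - 1/12*(-3)²*(2 - 4))*(-18) = -18*(-(-4 + 9)²/2 - 1/12*9*(-2))*(-18) = -18*(-½*5² + 3/2)*(-18) = -18*(-½*25 + 3/2)*(-18) = -18*(-25/2 + 3/2)*(-18) = -18*(-11)*(-18) = 198*(-18) = -3564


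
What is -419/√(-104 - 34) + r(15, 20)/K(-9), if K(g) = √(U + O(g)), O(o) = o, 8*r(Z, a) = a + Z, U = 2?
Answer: I*(-345*√7 + 1676*√138)/552 ≈ 34.014*I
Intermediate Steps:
r(Z, a) = Z/8 + a/8 (r(Z, a) = (a + Z)/8 = (Z + a)/8 = Z/8 + a/8)
K(g) = √(2 + g)
-419/√(-104 - 34) + r(15, 20)/K(-9) = -419/√(-104 - 34) + ((⅛)*15 + (⅛)*20)/(√(2 - 9)) = -419*(-I*√138/138) + (15/8 + 5/2)/(√(-7)) = -419*(-I*√138/138) + 35/(8*((I*√7))) = -(-419)*I*√138/138 + 35*(-I*√7/7)/8 = 419*I*√138/138 - 5*I*√7/8 = -5*I*√7/8 + 419*I*√138/138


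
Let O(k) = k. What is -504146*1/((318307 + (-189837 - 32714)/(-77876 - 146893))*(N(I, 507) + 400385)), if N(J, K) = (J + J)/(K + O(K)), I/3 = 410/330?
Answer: -315982759856049/79878961370748681962 ≈ -3.9558e-6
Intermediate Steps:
I = 41/11 (I = 3*(410/330) = 3*(410*(1/330)) = 3*(41/33) = 41/11 ≈ 3.7273)
N(J, K) = J/K (N(J, K) = (J + J)/(K + K) = (2*J)/((2*K)) = (2*J)*(1/(2*K)) = J/K)
-504146*1/((318307 + (-189837 - 32714)/(-77876 - 146893))*(N(I, 507) + 400385)) = -504146*1/((318307 + (-189837 - 32714)/(-77876 - 146893))*((41/11)/507 + 400385)) = -504146*1/((318307 - 222551/(-224769))*((41/11)*(1/507) + 400385)) = -504146*1/((318307 - 222551*(-1/224769))*(41/5577 + 400385)) = -504146*5577/(2232947186*(318307 + 222551/224769)) = -504146/((71545768634/224769)*(2232947186/5577)) = -504146/159757922741497363924/1253536713 = -504146*1253536713/159757922741497363924 = -315982759856049/79878961370748681962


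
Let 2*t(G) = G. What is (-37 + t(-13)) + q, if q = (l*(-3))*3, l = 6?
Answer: -195/2 ≈ -97.500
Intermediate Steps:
t(G) = G/2
q = -54 (q = (6*(-3))*3 = -18*3 = -54)
(-37 + t(-13)) + q = (-37 + (1/2)*(-13)) - 54 = (-37 - 13/2) - 54 = -87/2 - 54 = -195/2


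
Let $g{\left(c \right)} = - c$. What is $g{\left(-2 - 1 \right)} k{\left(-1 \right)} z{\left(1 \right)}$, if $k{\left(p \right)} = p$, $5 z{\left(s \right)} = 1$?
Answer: $- \frac{3}{5} \approx -0.6$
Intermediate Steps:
$z{\left(s \right)} = \frac{1}{5}$ ($z{\left(s \right)} = \frac{1}{5} \cdot 1 = \frac{1}{5}$)
$g{\left(-2 - 1 \right)} k{\left(-1 \right)} z{\left(1 \right)} = - (-2 - 1) \left(-1\right) \frac{1}{5} = \left(-1\right) \left(-3\right) \left(-1\right) \frac{1}{5} = 3 \left(-1\right) \frac{1}{5} = \left(-3\right) \frac{1}{5} = - \frac{3}{5}$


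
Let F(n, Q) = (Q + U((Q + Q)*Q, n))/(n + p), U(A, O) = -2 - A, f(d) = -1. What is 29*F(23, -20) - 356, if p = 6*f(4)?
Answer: -29890/17 ≈ -1758.2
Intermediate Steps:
p = -6 (p = 6*(-1) = -6)
F(n, Q) = (-2 + Q - 2*Q**2)/(-6 + n) (F(n, Q) = (Q + (-2 - (Q + Q)*Q))/(n - 6) = (Q + (-2 - 2*Q*Q))/(-6 + n) = (Q + (-2 - 2*Q**2))/(-6 + n) = (-2 + Q - 2*Q**2)/(-6 + n))
29*F(23, -20) - 356 = 29*((-2 - 20 - 2*(-20)**2)/(-6 + 23)) - 356 = 29*((-2 - 20 - 2*400)/17) - 356 = 29*((-2 - 20 - 800)/17) - 356 = 29*((1/17)*(-822)) - 356 = 29*(-822/17) - 356 = -23838/17 - 356 = -29890/17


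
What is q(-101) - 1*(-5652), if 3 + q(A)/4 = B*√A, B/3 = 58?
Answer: 5640 + 696*I*√101 ≈ 5640.0 + 6994.7*I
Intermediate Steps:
B = 174 (B = 3*58 = 174)
q(A) = -12 + 696*√A (q(A) = -12 + 4*(174*√A) = -12 + 696*√A)
q(-101) - 1*(-5652) = (-12 + 696*√(-101)) - 1*(-5652) = (-12 + 696*(I*√101)) + 5652 = (-12 + 696*I*√101) + 5652 = 5640 + 696*I*√101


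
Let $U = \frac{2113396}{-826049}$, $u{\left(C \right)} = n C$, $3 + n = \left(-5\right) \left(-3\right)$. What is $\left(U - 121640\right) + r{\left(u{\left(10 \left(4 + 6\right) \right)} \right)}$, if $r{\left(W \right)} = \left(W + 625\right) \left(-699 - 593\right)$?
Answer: $- \frac{2048223650856}{826049} \approx -2.4795 \cdot 10^{6}$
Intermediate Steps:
$n = 12$ ($n = -3 - -15 = -3 + 15 = 12$)
$u{\left(C \right)} = 12 C$
$r{\left(W \right)} = -807500 - 1292 W$ ($r{\left(W \right)} = \left(625 + W\right) \left(-1292\right) = -807500 - 1292 W$)
$U = - \frac{2113396}{826049}$ ($U = 2113396 \left(- \frac{1}{826049}\right) = - \frac{2113396}{826049} \approx -2.5584$)
$\left(U - 121640\right) + r{\left(u{\left(10 \left(4 + 6\right) \right)} \right)} = \left(- \frac{2113396}{826049} - 121640\right) - \left(807500 + 1292 \cdot 12 \cdot 10 \left(4 + 6\right)\right) = - \frac{100482713756}{826049} - \left(807500 + 1292 \cdot 12 \cdot 10 \cdot 10\right) = - \frac{100482713756}{826049} - \left(807500 + 1292 \cdot 12 \cdot 100\right) = - \frac{100482713756}{826049} - 2357900 = - \frac{2048223650856}{826049}$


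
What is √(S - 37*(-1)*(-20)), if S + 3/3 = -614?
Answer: I*√1355 ≈ 36.81*I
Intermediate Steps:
S = -615 (S = -1 - 614 = -615)
√(S - 37*(-1)*(-20)) = √(-615 - 37*(-1)*(-20)) = √(-615 - (-37)*(-20)) = √(-615 - 1*740) = √(-615 - 740) = √(-1355) = I*√1355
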